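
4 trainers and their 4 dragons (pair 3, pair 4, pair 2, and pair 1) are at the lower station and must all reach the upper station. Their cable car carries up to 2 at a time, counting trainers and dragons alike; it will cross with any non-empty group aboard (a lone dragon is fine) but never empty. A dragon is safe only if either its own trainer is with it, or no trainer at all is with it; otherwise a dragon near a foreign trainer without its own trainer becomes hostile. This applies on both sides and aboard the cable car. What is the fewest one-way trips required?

Following every safe sequence of crossings from the start, the most of the 8 that can be at the upper station as the cable car arrives there on crossings 1, 3, 5 is 2, 3, 4 respectively; the best ever achieved is 4 of 8.
From crossing 7 on, no configuration arises that was not already reachable earlier: only 44 distinct safe configurations (who is on which side, and where the cable car is) can ever be reached, none of them has everyone across, and every continuation just revisits them. So no valid plan exists.

impossible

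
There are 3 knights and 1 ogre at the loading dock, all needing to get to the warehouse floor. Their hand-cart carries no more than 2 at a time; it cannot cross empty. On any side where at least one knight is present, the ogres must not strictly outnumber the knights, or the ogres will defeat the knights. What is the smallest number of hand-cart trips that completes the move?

Counting alone: each trip to the warehouse floor takes at most 2 across and each return brings at least 1 back, so after t trips out (and t−1 returns) at most 2t − (t−1) of the 4 are across; that first reaches 4 at t = 3, so at least 5 crossings are needed.
The plan below uses exactly 5 crossings, so it is optimal:
1. 1 knight and 1 ogre → the warehouse floor.  (the loading dock: 2K 0O; the warehouse floor: 1K 1O)
2. 1 ogre ← the loading dock.  (the loading dock: 2K 1O; the warehouse floor: 1K 0O)
3. 1 knight and 1 ogre → the warehouse floor.  (the loading dock: 1K 0O; the warehouse floor: 2K 1O)
4. 1 ogre ← the loading dock.  (the loading dock: 1K 1O; the warehouse floor: 2K 0O)
5. 1 knight and 1 ogre → the warehouse floor.  (the loading dock: 0K 0O; the warehouse floor: 3K 1O)

5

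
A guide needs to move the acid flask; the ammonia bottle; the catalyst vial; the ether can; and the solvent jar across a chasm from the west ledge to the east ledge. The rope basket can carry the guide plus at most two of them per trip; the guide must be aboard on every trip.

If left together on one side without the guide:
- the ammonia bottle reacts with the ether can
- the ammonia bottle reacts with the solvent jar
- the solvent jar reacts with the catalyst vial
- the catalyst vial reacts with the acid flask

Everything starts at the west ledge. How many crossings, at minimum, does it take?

7

Counting alone: the guide can take at most 2 across per trip to the east ledge, so moving all 5 needs at least 3 loaded trips out, with a return between consecutive ones — at least 5 crossings.
The safety rule pushes this higher. Following every safe sequence of crossings, the most of the 5 that can be at the east ledge as the rope basket arrives there on crossing 5 is 4 — never all 5.
So no plan with fewer than 7 crossings exists, and this one achieves 7:
1. Guide goes to the east ledge with the ammonia bottle and the catalyst vial.  [the west ledge: the acid flask, the ether can, the solvent jar | the east ledge: the ammonia bottle, the catalyst vial]
2. Guide goes back to the west ledge alone.  [the west ledge: the acid flask, the ether can, the solvent jar | the east ledge: the ammonia bottle, the catalyst vial]
3. Guide goes to the east ledge with the acid flask.  [the west ledge: the ether can, the solvent jar | the east ledge: the acid flask, the ammonia bottle, the catalyst vial]
4. Guide goes back to the west ledge with the catalyst vial.  [the west ledge: the catalyst vial, the ether can, the solvent jar | the east ledge: the acid flask, the ammonia bottle]
5. Guide goes to the east ledge with the ether can and the solvent jar.  [the west ledge: the catalyst vial | the east ledge: the acid flask, the ammonia bottle, the ether can, the solvent jar]
6. Guide goes back to the west ledge with the ammonia bottle.  [the west ledge: the ammonia bottle, the catalyst vial | the east ledge: the acid flask, the ether can, the solvent jar]
7. Guide goes to the east ledge with the ammonia bottle and the catalyst vial.  [the west ledge: — | the east ledge: the acid flask, the ammonia bottle, the catalyst vial, the ether can, the solvent jar]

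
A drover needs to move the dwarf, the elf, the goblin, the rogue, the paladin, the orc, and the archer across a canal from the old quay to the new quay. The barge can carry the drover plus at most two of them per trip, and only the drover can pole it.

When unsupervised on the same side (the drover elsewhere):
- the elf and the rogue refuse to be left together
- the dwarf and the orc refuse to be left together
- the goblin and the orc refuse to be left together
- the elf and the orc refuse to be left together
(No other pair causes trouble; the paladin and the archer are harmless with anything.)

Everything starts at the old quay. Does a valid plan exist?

1. Drover goes to the new quay with the elf and the orc.  [the old quay: the archer, the dwarf, the goblin, the paladin, the rogue | the new quay: the elf, the orc]
2. Drover goes back to the old quay with the orc.  [the old quay: the archer, the dwarf, the goblin, the orc, the paladin, the rogue | the new quay: the elf]
3. Drover goes to the new quay with the dwarf and the goblin.  [the old quay: the archer, the orc, the paladin, the rogue | the new quay: the dwarf, the elf, the goblin]
4. Drover goes back to the old quay alone.  [the old quay: the archer, the orc, the paladin, the rogue | the new quay: the dwarf, the elf, the goblin]
5. Drover goes to the new quay with the archer and the paladin.  [the old quay: the orc, the rogue | the new quay: the archer, the dwarf, the elf, the goblin, the paladin]
6. Drover goes back to the old quay alone.  [the old quay: the orc, the rogue | the new quay: the archer, the dwarf, the elf, the goblin, the paladin]
7. Drover goes to the new quay with the orc and the rogue.  [the old quay: — | the new quay: the archer, the dwarf, the elf, the goblin, the orc, the paladin, the rogue]

Yes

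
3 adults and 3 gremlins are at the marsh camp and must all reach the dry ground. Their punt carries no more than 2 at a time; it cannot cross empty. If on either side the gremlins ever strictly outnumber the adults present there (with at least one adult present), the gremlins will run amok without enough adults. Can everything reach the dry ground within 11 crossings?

Yes — this plan uses 11 crossings (≤ 11):
1. 2 gremlins → the dry ground.  (the marsh camp: 3A 1G; the dry ground: 0A 2G)
2. 1 gremlin ← the marsh camp.  (the marsh camp: 3A 2G; the dry ground: 0A 1G)
3. 2 gremlins → the dry ground.  (the marsh camp: 3A 0G; the dry ground: 0A 3G)
4. 1 gremlin ← the marsh camp.  (the marsh camp: 3A 1G; the dry ground: 0A 2G)
5. 2 adults → the dry ground.  (the marsh camp: 1A 1G; the dry ground: 2A 2G)
6. 1 adult and 1 gremlin ← the marsh camp.  (the marsh camp: 2A 2G; the dry ground: 1A 1G)
7. 2 adults → the dry ground.  (the marsh camp: 0A 2G; the dry ground: 3A 1G)
8. 1 gremlin ← the marsh camp.  (the marsh camp: 0A 3G; the dry ground: 3A 0G)
9. 2 gremlins → the dry ground.  (the marsh camp: 0A 1G; the dry ground: 3A 2G)
10. 1 gremlin ← the marsh camp.  (the marsh camp: 0A 2G; the dry ground: 3A 1G)
11. 2 gremlins → the dry ground.  (the marsh camp: 0A 0G; the dry ground: 3A 3G)

Yes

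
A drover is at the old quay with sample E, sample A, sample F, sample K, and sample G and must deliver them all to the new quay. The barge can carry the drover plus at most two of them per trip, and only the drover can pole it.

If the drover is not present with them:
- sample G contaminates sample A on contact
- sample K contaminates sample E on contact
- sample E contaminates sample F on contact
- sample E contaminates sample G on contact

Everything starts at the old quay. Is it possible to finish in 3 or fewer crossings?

Counting alone: the drover can take at most 2 across per trip to the new quay, so moving all 5 needs at least 3 loaded trips out, with a return between consecutive ones — at least 5 crossings.
Since 3 < 5, 3 crossings cannot be enough. (The shortest complete plan in fact takes 5:)
1. Drover goes to the new quay with sample A and sample E.
2. Drover goes back to the old quay alone.
3. Drover goes to the new quay with sample F and sample K.
4. Drover goes back to the old quay with sample E.
5. Drover goes to the new quay with sample E and sample G.

No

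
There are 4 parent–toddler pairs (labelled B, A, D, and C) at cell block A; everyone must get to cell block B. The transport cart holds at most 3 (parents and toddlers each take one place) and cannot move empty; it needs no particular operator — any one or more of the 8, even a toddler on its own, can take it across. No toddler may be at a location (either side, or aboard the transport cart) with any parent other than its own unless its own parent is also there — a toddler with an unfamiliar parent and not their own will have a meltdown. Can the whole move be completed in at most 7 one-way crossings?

Counting alone: each trip to cell block B takes at most 3 across and each return brings at least 1 back, so after t trips out (and t−1 returns) at most 3t − (t−1) of the 8 are across; that first reaches 8 at t = 4, so at least 7 crossings are needed.
The safety rule pushes this higher. Following every safe sequence of crossings, the most of the 8 that can be at cell block B as the transport cart arrives there on crossing 7 is 7 — never all 8.
So the move cannot be finished within 7 crossings. (The shortest complete plan takes 9:)
1. parent B and toddler B cross → cell block B.
2. parent B crosses ← cell block A.
3. parent A, parent B, and toddler A cross → cell block B.
4. parent B and toddler B cross ← cell block A.
5. parent B, parent C, and parent D cross → cell block B.
6. toddler A crosses ← cell block A.
7. toddler A and toddler B cross → cell block B.
8. toddler B crosses ← cell block A.
9. toddler B, toddler C, and toddler D cross → cell block B.

No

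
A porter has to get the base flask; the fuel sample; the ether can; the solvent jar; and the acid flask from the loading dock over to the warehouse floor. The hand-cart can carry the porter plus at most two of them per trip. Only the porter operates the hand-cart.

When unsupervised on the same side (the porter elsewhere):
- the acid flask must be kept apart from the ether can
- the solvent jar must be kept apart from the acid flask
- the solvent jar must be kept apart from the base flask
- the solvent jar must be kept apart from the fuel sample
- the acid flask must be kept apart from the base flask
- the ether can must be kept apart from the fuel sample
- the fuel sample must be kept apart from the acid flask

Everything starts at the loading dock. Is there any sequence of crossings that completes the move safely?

No

Whatever the first load, the items left behind include a forbidden pair without the porter. No opening move is safe, so no plan exists.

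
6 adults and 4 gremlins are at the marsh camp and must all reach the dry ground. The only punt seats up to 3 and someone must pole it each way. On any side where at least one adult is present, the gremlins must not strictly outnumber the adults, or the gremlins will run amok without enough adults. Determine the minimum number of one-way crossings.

9

Counting alone: each trip to the dry ground takes at most 3 across and each return brings at least 1 back, so after t trips out (and t−1 returns) at most 3t − (t−1) of the 10 are across; that first reaches 10 at t = 5, so at least 9 crossings are needed.
The plan below uses exactly 9 crossings, so it is optimal:
1. 2 gremlins → the dry ground.  (the marsh camp: 6A 2G; the dry ground: 0A 2G)
2. 1 gremlin ← the marsh camp.  (the marsh camp: 6A 3G; the dry ground: 0A 1G)
3. 3 gremlins → the dry ground.  (the marsh camp: 6A 0G; the dry ground: 0A 4G)
4. 1 gremlin ← the marsh camp.  (the marsh camp: 6A 1G; the dry ground: 0A 3G)
5. 3 adults → the dry ground.  (the marsh camp: 3A 1G; the dry ground: 3A 3G)
6. 1 gremlin ← the marsh camp.  (the marsh camp: 3A 2G; the dry ground: 3A 2G)
7. 1 adult and 2 gremlins → the dry ground.  (the marsh camp: 2A 0G; the dry ground: 4A 4G)
8. 1 gremlin ← the marsh camp.  (the marsh camp: 2A 1G; the dry ground: 4A 3G)
9. 2 adults and 1 gremlin → the dry ground.  (the marsh camp: 0A 0G; the dry ground: 6A 4G)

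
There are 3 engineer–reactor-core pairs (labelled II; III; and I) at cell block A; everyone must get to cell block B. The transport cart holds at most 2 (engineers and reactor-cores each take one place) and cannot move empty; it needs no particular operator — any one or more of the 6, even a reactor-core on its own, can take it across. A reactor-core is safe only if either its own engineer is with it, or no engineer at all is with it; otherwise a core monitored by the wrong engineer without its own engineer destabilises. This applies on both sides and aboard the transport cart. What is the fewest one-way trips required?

Counting alone: each trip to cell block B takes at most 2 across and each return brings at least 1 back, so after t trips out (and t−1 returns) at most 2t − (t−1) of the 6 are across; that first reaches 6 at t = 5, so at least 9 crossings are needed.
The safety rule pushes this higher. Following every safe sequence of crossings, the most of the 6 that can be at cell block B as the transport cart arrives there on crossing 9 is 5 — never all 6.
So no plan with fewer than 11 crossings exists, and this one achieves 11:
1. engineer II and reactor-core II cross → cell block B.
2. engineer II crosses ← cell block A.
3. reactor-core I and reactor-core III cross → cell block B.
4. reactor-core II crosses ← cell block A.
5. engineer I and engineer III cross → cell block B.
6. engineer III and reactor-core III cross ← cell block A.
7. engineer II and engineer III cross → cell block B.
8. reactor-core I crosses ← cell block A.
9. reactor-core II and reactor-core III cross → cell block B.
10. engineer I crosses ← cell block A.
11. engineer I and reactor-core I cross → cell block B.

11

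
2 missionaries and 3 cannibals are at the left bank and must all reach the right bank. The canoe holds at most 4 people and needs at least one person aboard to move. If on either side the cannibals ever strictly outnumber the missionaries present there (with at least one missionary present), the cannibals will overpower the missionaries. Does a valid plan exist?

No

The cannibals already outnumber the missionaries at the left bank before anyone moves, so the starting position itself is disallowed.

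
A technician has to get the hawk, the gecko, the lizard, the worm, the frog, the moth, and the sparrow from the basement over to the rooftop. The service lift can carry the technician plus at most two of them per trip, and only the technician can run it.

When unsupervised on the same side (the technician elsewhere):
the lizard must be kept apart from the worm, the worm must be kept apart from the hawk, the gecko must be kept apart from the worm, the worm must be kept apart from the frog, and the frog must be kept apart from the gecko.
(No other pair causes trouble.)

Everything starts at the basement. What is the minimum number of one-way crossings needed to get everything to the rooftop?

11

Counting alone: the technician can take at most 2 across per trip to the rooftop, so moving all 7 needs at least 4 loaded trips out, with a return between consecutive ones — at least 7 crossings.
The safety rule pushes this higher. Following every safe sequence of crossings, the most of the 7 that can be at the rooftop as the service lift arrives there on crossings 7, 9 is 5, 6 respectively — never all 7.
So no plan with fewer than 11 crossings exists, and this one achieves 11:
1. Technician goes to the rooftop with the gecko and the worm.  [the basement: the frog, the hawk, the lizard, the moth, the sparrow | the rooftop: the gecko, the worm]
2. Technician goes back to the basement with the gecko.  [the basement: the frog, the gecko, the hawk, the lizard, the moth, the sparrow | the rooftop: the worm]
3. Technician goes to the rooftop with the gecko and the hawk.  [the basement: the frog, the lizard, the moth, the sparrow | the rooftop: the gecko, the hawk, the worm]
4. Technician goes back to the basement with the worm.  [the basement: the frog, the lizard, the moth, the sparrow, the worm | the rooftop: the gecko, the hawk]
5. Technician goes to the rooftop with the lizard and the worm.  [the basement: the frog, the moth, the sparrow | the rooftop: the gecko, the hawk, the lizard, the worm]
6. Technician goes back to the basement with the worm.  [the basement: the frog, the moth, the sparrow, the worm | the rooftop: the gecko, the hawk, the lizard]
7. Technician goes to the rooftop with the moth and the worm.  [the basement: the frog, the sparrow | the rooftop: the gecko, the hawk, the lizard, the moth, the worm]
8. Technician goes back to the basement with the worm.  [the basement: the frog, the sparrow, the worm | the rooftop: the gecko, the hawk, the lizard, the moth]
9. Technician goes to the rooftop with the sparrow and the worm.  [the basement: the frog | the rooftop: the gecko, the hawk, the lizard, the moth, the sparrow, the worm]
10. Technician goes back to the basement with the worm.  [the basement: the frog, the worm | the rooftop: the gecko, the hawk, the lizard, the moth, the sparrow]
11. Technician goes to the rooftop with the frog and the worm.  [the basement: — | the rooftop: the frog, the gecko, the hawk, the lizard, the moth, the sparrow, the worm]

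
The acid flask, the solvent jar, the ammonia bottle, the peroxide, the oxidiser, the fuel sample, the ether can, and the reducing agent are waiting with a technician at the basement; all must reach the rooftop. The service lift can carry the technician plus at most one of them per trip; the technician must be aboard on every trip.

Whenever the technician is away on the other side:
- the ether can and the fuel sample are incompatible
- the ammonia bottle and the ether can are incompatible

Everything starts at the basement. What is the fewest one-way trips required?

Counting alone: the technician can take at most 1 across per trip to the rooftop, so moving all 8 needs at least 8 loaded trips out, with a return between consecutive ones — at least 15 crossings.
The safety rule pushes this higher. Following every safe sequence of crossings, the most of the 8 that can be at the rooftop as the service lift arrives there on crossing 15 is 7 — never all 8.
So no plan with fewer than 17 crossings exists, and this one achieves 17:
1. Technician goes to the rooftop with the ether can.
2. Technician goes back to the basement alone.
3. Technician goes to the rooftop with the acid flask.
4. Technician goes back to the basement alone.
5. Technician goes to the rooftop with the solvent jar.
6. Technician goes back to the basement alone.
7. Technician goes to the rooftop with the ammonia bottle.
8. Technician goes back to the basement with the ether can.
9. Technician goes to the rooftop with the fuel sample.
10. Technician goes back to the basement alone.
11. Technician goes to the rooftop with the peroxide.
12. Technician goes back to the basement alone.
13. Technician goes to the rooftop with the oxidiser.
14. Technician goes back to the basement alone.
15. Technician goes to the rooftop with the reducing agent.
16. Technician goes back to the basement alone.
17. Technician goes to the rooftop with the ether can.

17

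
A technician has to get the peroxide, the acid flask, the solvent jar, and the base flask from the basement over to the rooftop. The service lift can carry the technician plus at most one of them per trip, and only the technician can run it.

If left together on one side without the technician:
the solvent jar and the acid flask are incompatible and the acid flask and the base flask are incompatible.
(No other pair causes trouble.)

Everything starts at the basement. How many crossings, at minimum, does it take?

9

Counting alone: the technician can take at most 1 across per trip to the rooftop, so moving all 4 needs at least 4 loaded trips out, with a return between consecutive ones — at least 7 crossings.
The safety rule pushes this higher. Following every safe sequence of crossings, the most of the 4 that can be at the rooftop as the service lift arrives there on crossing 7 is 3 — never all 4.
So no plan with fewer than 9 crossings exists, and this one achieves 9:
1. Technician goes to the rooftop with the acid flask.
2. Technician goes back to the basement alone.
3. Technician goes to the rooftop with the peroxide.
4. Technician goes back to the basement alone.
5. Technician goes to the rooftop with the solvent jar.
6. Technician goes back to the basement with the acid flask.
7. Technician goes to the rooftop with the base flask.
8. Technician goes back to the basement alone.
9. Technician goes to the rooftop with the acid flask.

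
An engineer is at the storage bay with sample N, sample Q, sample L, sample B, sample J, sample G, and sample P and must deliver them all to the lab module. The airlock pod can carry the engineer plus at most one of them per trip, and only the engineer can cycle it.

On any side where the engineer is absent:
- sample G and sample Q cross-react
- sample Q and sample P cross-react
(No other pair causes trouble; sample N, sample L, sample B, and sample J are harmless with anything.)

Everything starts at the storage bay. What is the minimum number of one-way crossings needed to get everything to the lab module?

15

Counting alone: the engineer can take at most 1 across per trip to the lab module, so moving all 7 needs at least 7 loaded trips out, with a return between consecutive ones — at least 13 crossings.
The safety rule pushes this higher. Following every safe sequence of crossings, the most of the 7 that can be at the lab module as the airlock pod arrives there on crossing 13 is 6 — never all 7.
So no plan with fewer than 15 crossings exists, and this one achieves 15:
1. Engineer goes to the lab module with sample Q.
2. Engineer goes back to the storage bay alone.
3. Engineer goes to the lab module with sample N.
4. Engineer goes back to the storage bay alone.
5. Engineer goes to the lab module with sample L.
6. Engineer goes back to the storage bay alone.
7. Engineer goes to the lab module with sample B.
8. Engineer goes back to the storage bay alone.
9. Engineer goes to the lab module with sample J.
10. Engineer goes back to the storage bay alone.
11. Engineer goes to the lab module with sample G.
12. Engineer goes back to the storage bay with sample Q.
13. Engineer goes to the lab module with sample P.
14. Engineer goes back to the storage bay alone.
15. Engineer goes to the lab module with sample Q.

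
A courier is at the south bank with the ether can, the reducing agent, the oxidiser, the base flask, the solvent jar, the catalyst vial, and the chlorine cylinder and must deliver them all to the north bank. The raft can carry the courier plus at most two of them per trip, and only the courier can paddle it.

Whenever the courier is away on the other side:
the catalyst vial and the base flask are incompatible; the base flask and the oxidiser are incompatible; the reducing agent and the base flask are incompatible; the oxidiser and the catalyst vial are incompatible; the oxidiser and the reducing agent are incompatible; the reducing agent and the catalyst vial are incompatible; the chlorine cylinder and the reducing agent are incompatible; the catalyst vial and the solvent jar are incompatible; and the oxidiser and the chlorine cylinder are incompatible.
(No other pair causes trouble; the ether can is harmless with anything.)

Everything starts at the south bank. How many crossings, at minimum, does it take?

Whatever the first load, the items left behind include a forbidden pair without the courier. No opening move is safe, so no plan exists.

impossible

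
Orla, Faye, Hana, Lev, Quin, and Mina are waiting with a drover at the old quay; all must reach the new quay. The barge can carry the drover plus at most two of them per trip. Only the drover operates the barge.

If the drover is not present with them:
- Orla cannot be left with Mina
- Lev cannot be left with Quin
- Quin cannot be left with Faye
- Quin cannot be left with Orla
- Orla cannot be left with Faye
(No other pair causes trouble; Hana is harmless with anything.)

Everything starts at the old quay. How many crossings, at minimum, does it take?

9

Counting alone: the drover can take at most 2 across per trip to the new quay, so moving all 6 needs at least 3 loaded trips out, with a return between consecutive ones — at least 5 crossings.
The safety rule pushes this higher. Following every safe sequence of crossings, the most of the 6 that can be at the new quay as the barge arrives there on crossings 5, 7 is 4, 5 respectively — never all 6.
So no plan with fewer than 9 crossings exists, and this one achieves 9:
1. Drover goes to the new quay with Orla and Quin.  [the old quay: Faye, Hana, Lev, Mina | the new quay: Orla, Quin]
2. Drover goes back to the old quay with Orla.  [the old quay: Faye, Hana, Lev, Mina, Orla | the new quay: Quin]
3. Drover goes to the new quay with Hana and Orla.  [the old quay: Faye, Lev, Mina | the new quay: Hana, Orla, Quin]
4. Drover goes back to the old quay with Orla.  [the old quay: Faye, Lev, Mina, Orla | the new quay: Hana, Quin]
5. Drover goes to the new quay with Lev and Orla.  [the old quay: Faye, Mina | the new quay: Hana, Lev, Orla, Quin]
6. Drover goes back to the old quay with Quin.  [the old quay: Faye, Mina, Quin | the new quay: Hana, Lev, Orla]
7. Drover goes to the new quay with Faye and Mina.  [the old quay: Quin | the new quay: Faye, Hana, Lev, Mina, Orla]
8. Drover goes back to the old quay with Orla.  [the old quay: Orla, Quin | the new quay: Faye, Hana, Lev, Mina]
9. Drover goes to the new quay with Orla and Quin.  [the old quay: — | the new quay: Faye, Hana, Lev, Mina, Orla, Quin]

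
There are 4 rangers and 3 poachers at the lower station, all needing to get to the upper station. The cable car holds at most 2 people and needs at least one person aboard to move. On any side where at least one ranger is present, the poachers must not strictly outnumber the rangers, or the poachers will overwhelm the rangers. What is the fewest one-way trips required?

Counting alone: each trip to the upper station takes at most 2 across and each return brings at least 1 back, so after t trips out (and t−1 returns) at most 2t − (t−1) of the 7 are across; that first reaches 7 at t = 6, so at least 11 crossings are needed.
The plan below uses exactly 11 crossings, so it is optimal:
1. 2 poachers → the upper station.  (the lower station: 4R 1P; the upper station: 0R 2P)
2. 1 poacher ← the lower station.  (the lower station: 4R 2P; the upper station: 0R 1P)
3. 2 poachers → the upper station.  (the lower station: 4R 0P; the upper station: 0R 3P)
4. 1 poacher ← the lower station.  (the lower station: 4R 1P; the upper station: 0R 2P)
5. 2 rangers → the upper station.  (the lower station: 2R 1P; the upper station: 2R 2P)
6. 1 poacher ← the lower station.  (the lower station: 2R 2P; the upper station: 2R 1P)
7. 1 ranger and 1 poacher → the upper station.  (the lower station: 1R 1P; the upper station: 3R 2P)
8. 1 ranger ← the lower station.  (the lower station: 2R 1P; the upper station: 2R 2P)
9. 1 ranger and 1 poacher → the upper station.  (the lower station: 1R 0P; the upper station: 3R 3P)
10. 1 poacher ← the lower station.  (the lower station: 1R 1P; the upper station: 3R 2P)
11. 1 ranger and 1 poacher → the upper station.  (the lower station: 0R 0P; the upper station: 4R 3P)

11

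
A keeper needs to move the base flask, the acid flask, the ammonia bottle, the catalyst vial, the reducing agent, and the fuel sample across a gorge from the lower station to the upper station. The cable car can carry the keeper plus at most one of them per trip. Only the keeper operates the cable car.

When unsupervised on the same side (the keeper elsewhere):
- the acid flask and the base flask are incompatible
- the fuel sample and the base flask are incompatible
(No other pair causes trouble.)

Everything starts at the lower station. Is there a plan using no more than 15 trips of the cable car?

Yes

Yes — this plan uses 13 crossings (≤ 15):
1. Keeper goes to the upper station with the base flask.  [the lower station: the acid flask, the ammonia bottle, the catalyst vial, the fuel sample, the reducing agent | the upper station: the base flask]
2. Keeper goes back to the lower station alone.  [the lower station: the acid flask, the ammonia bottle, the catalyst vial, the fuel sample, the reducing agent | the upper station: the base flask]
3. Keeper goes to the upper station with the acid flask.  [the lower station: the ammonia bottle, the catalyst vial, the fuel sample, the reducing agent | the upper station: the acid flask, the base flask]
4. Keeper goes back to the lower station with the base flask.  [the lower station: the ammonia bottle, the base flask, the catalyst vial, the fuel sample, the reducing agent | the upper station: the acid flask]
5. Keeper goes to the upper station with the fuel sample.  [the lower station: the ammonia bottle, the base flask, the catalyst vial, the reducing agent | the upper station: the acid flask, the fuel sample]
6. Keeper goes back to the lower station alone.  [the lower station: the ammonia bottle, the base flask, the catalyst vial, the reducing agent | the upper station: the acid flask, the fuel sample]
7. Keeper goes to the upper station with the ammonia bottle.  [the lower station: the base flask, the catalyst vial, the reducing agent | the upper station: the acid flask, the ammonia bottle, the fuel sample]
8. Keeper goes back to the lower station alone.  [the lower station: the base flask, the catalyst vial, the reducing agent | the upper station: the acid flask, the ammonia bottle, the fuel sample]
9. Keeper goes to the upper station with the catalyst vial.  [the lower station: the base flask, the reducing agent | the upper station: the acid flask, the ammonia bottle, the catalyst vial, the fuel sample]
10. Keeper goes back to the lower station alone.  [the lower station: the base flask, the reducing agent | the upper station: the acid flask, the ammonia bottle, the catalyst vial, the fuel sample]
11. Keeper goes to the upper station with the reducing agent.  [the lower station: the base flask | the upper station: the acid flask, the ammonia bottle, the catalyst vial, the fuel sample, the reducing agent]
12. Keeper goes back to the lower station alone.  [the lower station: the base flask | the upper station: the acid flask, the ammonia bottle, the catalyst vial, the fuel sample, the reducing agent]
13. Keeper goes to the upper station with the base flask.  [the lower station: — | the upper station: the acid flask, the ammonia bottle, the base flask, the catalyst vial, the fuel sample, the reducing agent]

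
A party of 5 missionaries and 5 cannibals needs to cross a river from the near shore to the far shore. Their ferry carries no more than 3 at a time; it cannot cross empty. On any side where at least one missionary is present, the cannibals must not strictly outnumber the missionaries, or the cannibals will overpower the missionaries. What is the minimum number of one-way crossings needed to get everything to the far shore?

Counting alone: each trip to the far shore takes at most 3 across and each return brings at least 1 back, so after t trips out (and t−1 returns) at most 3t − (t−1) of the 10 are across; that first reaches 10 at t = 5, so at least 9 crossings are needed.
The safety rule pushes this higher. Following every safe sequence of crossings, the most of the 10 that can be at the far shore as the ferry arrives there on crossing 9 is 9 — never all 10.
So no plan with fewer than 11 crossings exists, and this one achieves 11:
1. 2 cannibals → the far shore.  (the near shore: 5M 3C; the far shore: 0M 2C)
2. 1 cannibal ← the near shore.  (the near shore: 5M 4C; the far shore: 0M 1C)
3. 3 cannibals → the far shore.  (the near shore: 5M 1C; the far shore: 0M 4C)
4. 1 cannibal ← the near shore.  (the near shore: 5M 2C; the far shore: 0M 3C)
5. 3 missionaries → the far shore.  (the near shore: 2M 2C; the far shore: 3M 3C)
6. 1 missionary and 1 cannibal ← the near shore.  (the near shore: 3M 3C; the far shore: 2M 2C)
7. 3 missionaries → the far shore.  (the near shore: 0M 3C; the far shore: 5M 2C)
8. 1 cannibal ← the near shore.  (the near shore: 0M 4C; the far shore: 5M 1C)
9. 2 cannibals → the far shore.  (the near shore: 0M 2C; the far shore: 5M 3C)
10. 1 cannibal ← the near shore.  (the near shore: 0M 3C; the far shore: 5M 2C)
11. 3 cannibals → the far shore.  (the near shore: 0M 0C; the far shore: 5M 5C)

11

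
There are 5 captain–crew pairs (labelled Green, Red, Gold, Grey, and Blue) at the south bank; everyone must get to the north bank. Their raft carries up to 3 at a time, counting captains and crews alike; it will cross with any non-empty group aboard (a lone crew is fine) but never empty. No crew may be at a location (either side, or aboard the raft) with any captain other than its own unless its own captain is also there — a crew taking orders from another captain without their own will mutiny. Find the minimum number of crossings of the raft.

11

Counting alone: each trip to the north bank takes at most 3 across and each return brings at least 1 back, so after t trips out (and t−1 returns) at most 3t − (t−1) of the 10 are across; that first reaches 10 at t = 5, so at least 9 crossings are needed.
The safety rule pushes this higher. Following every safe sequence of crossings, the most of the 10 that can be at the north bank as the raft arrives there on crossing 9 is 9 — never all 10.
So no plan with fewer than 11 crossings exists, and this one achieves 11:
1. captain Green and crew Green cross → the north bank.
2. captain Green crosses ← the south bank.
3. crew Gold, crew Grey, and crew Red cross → the north bank.
4. crew Green crosses ← the south bank.
5. captain Gold, captain Grey, and captain Red cross → the north bank.
6. captain Red and crew Red cross ← the south bank.
7. captain Blue, captain Green, and captain Red cross → the north bank.
8. crew Gold crosses ← the south bank.
9. crew Green and crew Red cross → the north bank.
10. crew Green crosses ← the south bank.
11. crew Blue, crew Gold, and crew Green cross → the north bank.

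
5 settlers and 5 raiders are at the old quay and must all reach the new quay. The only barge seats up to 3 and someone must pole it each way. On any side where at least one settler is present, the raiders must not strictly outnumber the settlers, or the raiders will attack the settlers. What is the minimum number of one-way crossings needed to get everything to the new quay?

11

Counting alone: each trip to the new quay takes at most 3 across and each return brings at least 1 back, so after t trips out (and t−1 returns) at most 3t − (t−1) of the 10 are across; that first reaches 10 at t = 5, so at least 9 crossings are needed.
The safety rule pushes this higher. Following every safe sequence of crossings, the most of the 10 that can be at the new quay as the barge arrives there on crossing 9 is 9 — never all 10.
So no plan with fewer than 11 crossings exists, and this one achieves 11:
1. 2 raiders → the new quay.  (the old quay: 5S 3R; the new quay: 0S 2R)
2. 1 raider ← the old quay.  (the old quay: 5S 4R; the new quay: 0S 1R)
3. 3 raiders → the new quay.  (the old quay: 5S 1R; the new quay: 0S 4R)
4. 1 raider ← the old quay.  (the old quay: 5S 2R; the new quay: 0S 3R)
5. 3 settlers → the new quay.  (the old quay: 2S 2R; the new quay: 3S 3R)
6. 1 settler and 1 raider ← the old quay.  (the old quay: 3S 3R; the new quay: 2S 2R)
7. 3 settlers → the new quay.  (the old quay: 0S 3R; the new quay: 5S 2R)
8. 1 raider ← the old quay.  (the old quay: 0S 4R; the new quay: 5S 1R)
9. 2 raiders → the new quay.  (the old quay: 0S 2R; the new quay: 5S 3R)
10. 1 raider ← the old quay.  (the old quay: 0S 3R; the new quay: 5S 2R)
11. 3 raiders → the new quay.  (the old quay: 0S 0R; the new quay: 5S 5R)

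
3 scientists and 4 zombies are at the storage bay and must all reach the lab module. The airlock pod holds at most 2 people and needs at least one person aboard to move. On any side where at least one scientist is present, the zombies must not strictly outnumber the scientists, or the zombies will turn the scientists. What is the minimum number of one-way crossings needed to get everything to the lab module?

impossible

The zombies already outnumber the scientists at the storage bay before anyone moves, so the starting position itself is disallowed.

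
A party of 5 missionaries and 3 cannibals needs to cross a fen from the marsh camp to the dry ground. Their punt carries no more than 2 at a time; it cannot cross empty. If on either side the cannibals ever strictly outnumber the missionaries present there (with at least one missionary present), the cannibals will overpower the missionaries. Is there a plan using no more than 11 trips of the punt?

No

Counting alone: each trip to the dry ground takes at most 2 across and each return brings at least 1 back, so after t trips out (and t−1 returns) at most 2t − (t−1) of the 8 are across; that first reaches 8 at t = 7, so at least 13 crossings are needed.
Since 11 < 13, 11 crossings cannot be enough. (The shortest complete plan in fact takes 13:)
1. 2 cannibals → the dry ground.  (the marsh camp: 5M 1C; the dry ground: 0M 2C)
2. 1 cannibal ← the marsh camp.  (the marsh camp: 5M 2C; the dry ground: 0M 1C)
3. 2 cannibals → the dry ground.  (the marsh camp: 5M 0C; the dry ground: 0M 3C)
4. 1 cannibal ← the marsh camp.  (the marsh camp: 5M 1C; the dry ground: 0M 2C)
5. 2 missionaries → the dry ground.  (the marsh camp: 3M 1C; the dry ground: 2M 2C)
6. 1 cannibal ← the marsh camp.  (the marsh camp: 3M 2C; the dry ground: 2M 1C)
7. 1 missionary and 1 cannibal → the dry ground.  (the marsh camp: 2M 1C; the dry ground: 3M 2C)
8. 1 cannibal ← the marsh camp.  (the marsh camp: 2M 2C; the dry ground: 3M 1C)
9. 2 cannibals → the dry ground.  (the marsh camp: 2M 0C; the dry ground: 3M 3C)
10. 1 cannibal ← the marsh camp.  (the marsh camp: 2M 1C; the dry ground: 3M 2C)
11. 1 missionary and 1 cannibal → the dry ground.  (the marsh camp: 1M 0C; the dry ground: 4M 3C)
12. 1 cannibal ← the marsh camp.  (the marsh camp: 1M 1C; the dry ground: 4M 2C)
13. 1 missionary and 1 cannibal → the dry ground.  (the marsh camp: 0M 0C; the dry ground: 5M 3C)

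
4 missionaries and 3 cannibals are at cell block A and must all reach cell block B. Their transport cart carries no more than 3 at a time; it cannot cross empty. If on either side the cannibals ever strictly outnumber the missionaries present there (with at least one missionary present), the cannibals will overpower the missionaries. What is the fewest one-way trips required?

5

Counting alone: each trip to cell block B takes at most 3 across and each return brings at least 1 back, so after t trips out (and t−1 returns) at most 3t − (t−1) of the 7 are across; that first reaches 7 at t = 3, so at least 5 crossings are needed.
The plan below uses exactly 5 crossings, so it is optimal:
1. 3 cannibals → cell block B.  (cell block A: 4M 0C; cell block B: 0M 3C)
2. 1 cannibal ← cell block A.  (cell block A: 4M 1C; cell block B: 0M 2C)
3. 3 missionaries → cell block B.  (cell block A: 1M 1C; cell block B: 3M 2C)
4. 1 missionary ← cell block A.  (cell block A: 2M 1C; cell block B: 2M 2C)
5. 2 missionaries and 1 cannibal → cell block B.  (cell block A: 0M 0C; cell block B: 4M 3C)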